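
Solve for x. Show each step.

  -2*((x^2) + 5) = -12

Step 1. [-2*((x^2) + 5) = -12] -2·(inner) — divide through by -2. So div: (x^2) + 5 = 6.
Step 2. [(x^2) + 5 = 6] 5 comes off first (subtract 5), so sub: x^2 = 1.
Step 3. [x^2 = 1] √ both sides: 1 ≥ 0 gives two branches, so sqrt: x = 1 or -1.

Answer: x ∈ {-1, 1}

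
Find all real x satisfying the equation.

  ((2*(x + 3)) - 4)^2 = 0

Step 1. [((2*(x + 3)) - 4)^2 = 0] LHS squared, RHS 0 ≥ 0: apply √ (±) ⇒ sqrt: (2*(x + 3)) - 4 = 0.
Step 2. [(2*(x + 3)) - 4 = 0] 2 divides every term; factor it out. So factor: (x + 3) - 2 = 0.
Step 3. [(x + 3) - 2 = 0] the outer -2 inverts by adding 2, so sub: x + 3 = 2.
Step 4. [x + 3 = 2] 3 comes off first (subtract 3) ⇒ sub: x = -1.

Answer: x ∈ {-1}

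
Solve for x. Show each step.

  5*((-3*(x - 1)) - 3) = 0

Step 1. [5*((-3*(x - 1)) - 3) = 0] 5·(inner) — divide through by 5. So div: (-3*(x - 1)) - 3 = 0.
Step 2. [(-3*(x - 1)) - 3 = 0] 3 comes off first (add 3). So sub: -3*(x - 1) = 3.
Step 3. [-3*(x - 1) = 3] -3 out front; divide by -3. So div: x - 1 = -1.
Step 4. [x - 1 = -1] the outer -1 inverts by adding 1 ⇒ sub: x = 0.

Answer: x ∈ {0}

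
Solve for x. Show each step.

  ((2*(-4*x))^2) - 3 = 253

Step 1. [((2*(-4*x))^2) - 3 = 253] the outer -3 inverts by adding 3, so sub: (2*(-4*x))^2 = 256.
Step 2. [(2*(-4*x))^2 = 256] LHS squared, RHS 256 ≥ 0: apply √ (±) ⇒ sqrt: 2*(-4*x) = 16 or -16.
Step 3. [2*(-4*x) = 16 or -16] 2·(inner) — divide through by 2 ⇒ div: -4*x = 8 or -8.
Step 4. [-4*x = 8 or -8] -4·(inner) — divide through by -4, so div: x = -2 or 2.

Answer: x ∈ {-2, 2}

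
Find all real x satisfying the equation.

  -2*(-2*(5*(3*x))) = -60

Step 1. [-2*(-2*(5*(3*x))) = -60] leading coefficient -2: divide by -2 ⇒ div: -2*(5*(3*x)) = 30.
Step 2. [-2*(5*(3*x)) = 30] -2 out front; divide by -2 ⇒ div: 5*(3*x) = -15.
Step 3. [5*(3*x) = -15] leading coefficient 5: divide by 5. So div: 3*x = -3.
Step 4. [3*x = -3] 3·(inner) — divide through by 3. So div: x = -1.

Answer: x ∈ {-1}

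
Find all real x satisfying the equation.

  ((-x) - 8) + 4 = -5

Step 1. [((-x) - 8) + 4 = -5] the outer +4 inverts by subtracting 4 ⇒ sub: (-x) - 8 = -9.
Step 2. [(-x) - 8 = -9] 8 comes off first (add 8), so sub: -x = -1.
Step 3. [-x = -1] flip signs both sides, so neg: x = 1.

Answer: x ∈ {1}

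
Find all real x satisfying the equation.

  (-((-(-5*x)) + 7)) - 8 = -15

Step 1. [(-((-(-5*x)) + 7)) - 8 = -15] -8 is outermost — add 8 both sides ⇒ sub: -((-(-5*x)) + 7) = -7.
Step 2. [-((-(-5*x)) + 7) = -7] LHS negated; negate both sides ⇒ neg: (-(-5*x)) + 7 = 7.
Step 3. [(-(-5*x)) + 7 = 7] +7 is outermost — subtract 7 both sides. So sub: -(-5*x) = 0.
Step 4. [-(-5*x) = 0] LHS negated; negate both sides ⇒ neg: -5*x = 0.
Step 5. [-5*x = 0] leading coefficient -5: divide by -5 ⇒ div: x = 0.

Answer: x ∈ {0}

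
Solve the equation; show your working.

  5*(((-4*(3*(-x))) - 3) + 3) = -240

Step 1. [5*(((-4*(3*(-x))) - 3) + 3) = -240] 5·(inner) — divide through by 5, so div: ((-4*(3*(-x))) - 3) + 3 = -48.
Step 2. [((-4*(3*(-x))) - 3) + 3 = -48] peel the +3: subtract 3 from each side ⇒ sub: (-4*(3*(-x))) - 3 = -51.
Step 3. [(-4*(3*(-x))) - 3 = -51] peel the -3: add 3 from each side. So sub: -4*(3*(-x)) = -48.
Step 4. [-4*(3*(-x)) = -48] leading coefficient -4: divide by -4. So div: 3*(-x) = 12.
Step 5. [3*(-x) = 12] leading coefficient 3: divide by 3, so div: -x = 4.
Step 6. [-x = 4] leading − — multiply by −1 ⇒ neg: x = -4.

Answer: x ∈ {-4}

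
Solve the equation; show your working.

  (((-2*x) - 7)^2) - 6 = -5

Step 1. [(((-2*x) - 7)^2) - 6 = -5] add 6: x sits inside (… - 6), so sub: ((-2*x) - 7)^2 = 1.
Step 2. [((-2*x) - 7)^2 = 1] LHS squared, RHS 1 ≥ 0: apply √ (±) ⇒ sqrt: (-2*x) - 7 = 1 or -1.
Step 3. [(-2*x) - 7 = 1 or -1] add 7: x sits inside (… - 7). So sub: -2*x = 8 or 6.
Step 4. [-2*x = 8 or 6] leading coefficient -2: divide by -2 ⇒ div: x = -4 or -3.

Answer: x ∈ {-4, -3}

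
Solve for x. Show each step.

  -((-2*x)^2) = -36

Step 1. [-((-2*x)^2) = -36] leading − — multiply by −1, so neg: (-2*x)^2 = 36.
Step 2. [(-2*x)^2 = 36] √ both sides: 36 ≥ 0 gives two branches. So sqrt: -2*x = 6 or -6.
Step 3. [-2*x = 6 or -6] leading coefficient -2: divide by -2 ⇒ div: x = -3 or 3.

Answer: x ∈ {-3, 3}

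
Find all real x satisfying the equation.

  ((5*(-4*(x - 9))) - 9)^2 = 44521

Step 1. [((5*(-4*(x - 9))) - 9)^2 = 44521] √ both sides: 44521 ≥ 0 gives two branches ⇒ sqrt: (5*(-4*(x - 9))) - 9 = 211 or -211.
Step 2. [(5*(-4*(x - 9))) - 9 = 211 or -211] add 9: x sits inside (… - 9) ⇒ sub: 5*(-4*(x - 9)) = 220 or -202.
Step 3. [5*(-4*(x - 9)) = 220 or -202] leading coefficient 5: divide by 5 ⇒ div: -4*(x - 9) = 44 or -202/5.
Step 4. [-4*(x - 9) = 44 or -202/5] -4·(inner) — divide through by -4 ⇒ div: x - 9 = -11 or 101/10.
Step 5. [x - 9 = -11 or 101/10] the outer -9 inverts by adding 9, so sub: x = -2 or 191/10.

Answer: x ∈ {-2, 191/10}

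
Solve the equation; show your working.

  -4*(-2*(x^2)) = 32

Step 1. [-4*(-2*(x^2)) = 32] divide by the outer -4, so div: -2*(x^2) = -8.
Step 2. [-2*(x^2) = -8] -2·(inner) — divide through by -2. So div: x^2 = 4.
Step 3. [x^2 = 4] √ both sides: 4 ≥ 0 gives two branches. So sqrt: x = 2 or -2.

Answer: x ∈ {-2, 2}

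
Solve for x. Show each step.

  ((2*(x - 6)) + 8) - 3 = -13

Step 1. [((2*(x - 6)) + 8) - 3 = -13] peel the -3: add 3 from each side. So sub: (2*(x - 6)) + 8 = -10.
Step 2. [(2*(x - 6)) + 8 = -10] the outer +8 inverts by subtracting 8 ⇒ sub: 2*(x - 6) = -18.
Step 3. [2*(x - 6) = -18] LHS = 2·(…); ÷2 both sides, so div: x - 6 = -9.
Step 4. [x - 6 = -9] the outer -6 inverts by adding 6 ⇒ sub: x = -3.

Answer: x ∈ {-3}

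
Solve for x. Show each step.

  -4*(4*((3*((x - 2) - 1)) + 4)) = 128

Step 1. [-4*(4*((3*((x - 2) - 1)) + 4)) = 128] LHS = -4·(…); ÷-4 both sides, so div: 4*((3*((x - 2) - 1)) + 4) = -32.
Step 2. [4*((3*((x - 2) - 1)) + 4) = -32] divide by the outer 4, so div: (3*((x - 2) - 1)) + 4 = -8.
Step 3. [(3*((x - 2) - 1)) + 4 = -8] subtract 4: x sits inside (… + 4). So sub: 3*((x - 2) - 1) = -12.
Step 4. [3*((x - 2) - 1) = -12] leading coefficient 3: divide by 3 ⇒ div: (x - 2) - 1 = -4.
Step 5. [(x - 2) - 1 = -4] peel the -1: add 1 from each side. So sub: x - 2 = -3.
Step 6. [x - 2 = -3] the outer -2 inverts by adding 2 ⇒ sub: x = -1.

Answer: x ∈ {-1}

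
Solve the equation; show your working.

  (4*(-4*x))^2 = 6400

Step 1. [(4*(-4*x))^2 = 6400] LHS squared, RHS 6400 ≥ 0: apply √ (±), so sqrt: 4*(-4*x) = 80 or -80.
Step 2. [4*(-4*x) = 80 or -80] 4·(inner) — divide through by 4, so div: -4*x = 20 or -20.
Step 3. [-4*x = 20 or -20] LHS = -4·(…); ÷-4 both sides ⇒ div: x = -5 or 5.

Answer: x ∈ {-5, 5}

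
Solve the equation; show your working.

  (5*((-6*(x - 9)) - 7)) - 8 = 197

Step 1. [(5*((-6*(x - 9)) - 7)) - 8 = 197] -8 is outermost — add 8 both sides ⇒ sub: 5*((-6*(x - 9)) - 7) = 205.
Step 2. [5*((-6*(x - 9)) - 7) = 205] divide by the outer 5, so div: (-6*(x - 9)) - 7 = 41.
Step 3. [(-6*(x - 9)) - 7 = 41] -7 is outermost — add 7 both sides. So sub: -6*(x - 9) = 48.
Step 4. [-6*(x - 9) = 48] divide by the outer -6 ⇒ div: x - 9 = -8.
Step 5. [x - 9 = -8] the outer -9 inverts by adding 9, so sub: x = 1.

Answer: x ∈ {1}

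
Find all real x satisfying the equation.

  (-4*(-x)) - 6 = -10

Step 1. [(-4*(-x)) - 6 = -10] peel the -6: add 6 from each side, so sub: -4*(-x) = -4.
Step 2. [-4*(-x) = -4] divide by the outer -4 ⇒ div: -x = 1.
Step 3. [-x = 1] flip signs both sides, so neg: x = -1.

Answer: x ∈ {-1}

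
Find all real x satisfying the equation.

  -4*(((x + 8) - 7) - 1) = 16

Step 1. [-4*(((x + 8) - 7) - 1) = 16] -4·(inner) — divide through by -4, so div: ((x + 8) - 7) - 1 = -4.
Step 2. [((x + 8) - 7) - 1 = -4] the outer -1 inverts by adding 1 ⇒ sub: (x + 8) - 7 = -3.
Step 3. [(x + 8) - 7 = -3] -7 is outermost — add 7 both sides ⇒ sub: x + 8 = 4.
Step 4. [x + 8 = 4] subtract 8: x sits inside (… + 8), so sub: x = -4.

Answer: x ∈ {-4}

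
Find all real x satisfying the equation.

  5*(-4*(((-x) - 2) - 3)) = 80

Step 1. [5*(-4*(((-x) - 2) - 3)) = 80] leading coefficient 5: divide by 5. So div: -4*(((-x) - 2) - 3) = 16.
Step 2. [-4*(((-x) - 2) - 3) = 16] divide by the outer -4 ⇒ div: ((-x) - 2) - 3 = -4.
Step 3. [((-x) - 2) - 3 = -4] peel the -3: add 3 from each side, so sub: (-x) - 2 = -1.
Step 4. [(-x) - 2 = -1] peel the -2: add 2 from each side. So sub: -x = 1.
Step 5. [-x = 1] flip signs both sides ⇒ neg: x = -1.

Answer: x ∈ {-1}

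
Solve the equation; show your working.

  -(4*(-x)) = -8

Step 1. [-(4*(-x)) = -8] leading − — multiply by −1 ⇒ neg: 4*(-x) = 8.
Step 2. [4*(-x) = 8] divide by the outer 4, so div: -x = 2.
Step 3. [-x = 2] LHS negated; negate both sides ⇒ neg: x = -2.

Answer: x ∈ {-2}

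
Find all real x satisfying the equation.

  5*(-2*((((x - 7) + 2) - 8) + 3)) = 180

Step 1. [5*(-2*((((x - 7) + 2) - 8) + 3)) = 180] LHS = 5·(…); ÷5 both sides ⇒ div: -2*((((x - 7) + 2) - 8) + 3) = 36.
Step 2. [-2*((((x - 7) + 2) - 8) + 3) = 36] LHS = -2·(…); ÷-2 both sides. So div: (((x - 7) + 2) - 8) + 3 = -18.
Step 3. [(((x - 7) + 2) - 8) + 3 = -18] 3 comes off first (subtract 3). So sub: ((x - 7) + 2) - 8 = -21.
Step 4. [((x - 7) + 2) - 8 = -21] 8 comes off first (add 8) ⇒ sub: (x - 7) + 2 = -13.
Step 5. [(x - 7) + 2 = -13] peel the +2: subtract 2 from each side, so sub: x - 7 = -15.
Step 6. [x - 7 = -15] -7 is outermost — add 7 both sides, so sub: x = -8.

Answer: x ∈ {-8}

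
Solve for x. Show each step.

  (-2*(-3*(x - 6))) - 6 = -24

Step 1. [(-2*(-3*(x - 6))) - 6 = -24] -6 is outermost — add 6 both sides, so sub: -2*(-3*(x - 6)) = -18.
Step 2. [-2*(-3*(x - 6)) = -18] LHS = -2·(…); ÷-2 both sides ⇒ div: -3*(x - 6) = 9.
Step 3. [-3*(x - 6) = 9] leading coefficient -3: divide by -3, so div: x - 6 = -3.
Step 4. [x - 6 = -3] peel the -6: add 6 from each side. So sub: x = 3.

Answer: x ∈ {3}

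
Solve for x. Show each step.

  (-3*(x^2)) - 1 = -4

Step 1. [(-3*(x^2)) - 1 = -4] peel the -1: add 1 from each side, so sub: -3*(x^2) = -3.
Step 2. [-3*(x^2) = -3] -3 out front; divide by -3. So div: x^2 = 1.
Step 3. [x^2 = 1] √ both sides: 1 ≥ 0 gives two branches, so sqrt: x = 1 or -1.

Answer: x ∈ {-1, 1}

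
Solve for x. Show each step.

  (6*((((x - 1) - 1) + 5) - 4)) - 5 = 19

Step 1. [(6*((((x - 1) - 1) + 5) - 4)) - 5 = 19] 5 comes off first (add 5), so sub: 6*((((x - 1) - 1) + 5) - 4) = 24.
Step 2. [6*((((x - 1) - 1) + 5) - 4) = 24] 6 out front; divide by 6 ⇒ div: (((x - 1) - 1) + 5) - 4 = 4.
Step 3. [(((x - 1) - 1) + 5) - 4 = 4] the outer -4 inverts by adding 4. So sub: ((x - 1) - 1) + 5 = 8.
Step 4. [((x - 1) - 1) + 5 = 8] the outer +5 inverts by subtracting 5, so sub: (x - 1) - 1 = 3.
Step 5. [(x - 1) - 1 = 3] 1 comes off first (add 1) ⇒ sub: x - 1 = 4.
Step 6. [x - 1 = 4] add 1: x sits inside (… - 1), so sub: x = 5.

Answer: x ∈ {5}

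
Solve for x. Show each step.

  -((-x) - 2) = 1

Step 1. [-((-x) - 2) = 1] LHS negated; negate both sides ⇒ neg: (-x) - 2 = -1.
Step 2. [(-x) - 2 = -1] peel the -2: add 2 from each side. So sub: -x = 1.
Step 3. [-x = 1] flip signs both sides. So neg: x = -1.

Answer: x ∈ {-1}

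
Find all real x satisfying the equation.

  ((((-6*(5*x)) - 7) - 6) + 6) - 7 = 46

Step 1. [((((-6*(5*x)) - 7) - 6) + 6) - 7 = 46] 7 comes off first (add 7), so sub: (((-6*(5*x)) - 7) - 6) + 6 = 53.
Step 2. [(((-6*(5*x)) - 7) - 6) + 6 = 53] the outer +6 inverts by subtracting 6 ⇒ sub: ((-6*(5*x)) - 7) - 6 = 47.
Step 3. [((-6*(5*x)) - 7) - 6 = 47] -6 is outermost — add 6 both sides, so sub: (-6*(5*x)) - 7 = 53.
Step 4. [(-6*(5*x)) - 7 = 53] -7 is outermost — add 7 both sides. So sub: -6*(5*x) = 60.
Step 5. [-6*(5*x) = 60] leading coefficient -6: divide by -6. So div: 5*x = -10.
Step 6. [5*x = -10] 5·(inner) — divide through by 5 ⇒ div: x = -2.

Answer: x ∈ {-2}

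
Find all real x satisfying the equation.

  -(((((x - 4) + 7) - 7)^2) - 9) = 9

Step 1. [-(((((x - 4) + 7) - 7)^2) - 9) = 9] leading − — multiply by −1, so neg: ((((x - 4) + 7) - 7)^2) - 9 = -9.
Step 2. [((((x - 4) + 7) - 7)^2) - 9 = -9] -9 is outermost — add 9 both sides ⇒ sub: (((x - 4) + 7) - 7)^2 = 0.
Step 3. [(((x - 4) + 7) - 7)^2 = 0] 0 ≥ 0, LHS is (·)² — take ±√. So sqrt: ((x - 4) + 7) - 7 = 0.
Step 4. [((x - 4) + 7) - 7 = 0] 7 comes off first (add 7). So sub: (x - 4) + 7 = 7.
Step 5. [(x - 4) + 7 = 7] +7 is outermost — subtract 7 both sides ⇒ sub: x - 4 = 0.
Step 6. [x - 4 = 0] add 4: x sits inside (… - 4). So sub: x = 4.

Answer: x ∈ {4}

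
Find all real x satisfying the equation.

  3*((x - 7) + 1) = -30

Step 1. [3*((x - 7) + 1) = -30] 3 out front; divide by 3 ⇒ div: (x - 7) + 1 = -10.
Step 2. [(x - 7) + 1 = -10] subtract 1: x sits inside (… + 1). So sub: x - 7 = -11.
Step 3. [x - 7 = -11] peel the -7: add 7 from each side, so sub: x = -4.

Answer: x ∈ {-4}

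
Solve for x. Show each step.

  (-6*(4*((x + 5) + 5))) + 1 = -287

Step 1. [(-6*(4*((x + 5) + 5))) + 1 = -287] 1 comes off first (subtract 1), so sub: -6*(4*((x + 5) + 5)) = -288.
Step 2. [-6*(4*((x + 5) + 5)) = -288] -6·(inner) — divide through by -6, so div: 4*((x + 5) + 5) = 48.
Step 3. [4*((x + 5) + 5) = 48] divide by the outer 4. So div: (x + 5) + 5 = 12.
Step 4. [(x + 5) + 5 = 12] +5 is outermost — subtract 5 both sides ⇒ sub: x + 5 = 7.
Step 5. [x + 5 = 7] subtract 5: x sits inside (… + 5), so sub: x = 2.

Answer: x ∈ {2}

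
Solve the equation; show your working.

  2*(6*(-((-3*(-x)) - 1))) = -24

Step 1. [2*(6*(-((-3*(-x)) - 1))) = -24] LHS = 2·(…); ÷2 both sides, so div: 6*(-((-3*(-x)) - 1)) = -12.
Step 2. [6*(-((-3*(-x)) - 1)) = -12] LHS = 6·(…); ÷6 both sides, so div: -((-3*(-x)) - 1) = -2.
Step 3. [-((-3*(-x)) - 1) = -2] flip signs both sides, so neg: (-3*(-x)) - 1 = 2.
Step 4. [(-3*(-x)) - 1 = 2] peel the -1: add 1 from each side ⇒ sub: -3*(-x) = 3.
Step 5. [-3*(-x) = 3] leading coefficient -3: divide by -3, so div: -x = -1.
Step 6. [-x = -1] flip signs both sides. So neg: x = 1.

Answer: x ∈ {1}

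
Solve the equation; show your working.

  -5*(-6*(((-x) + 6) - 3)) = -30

Step 1. [-5*(-6*(((-x) + 6) - 3)) = -30] divide by the outer -5, so div: -6*(((-x) + 6) - 3) = 6.
Step 2. [-6*(((-x) + 6) - 3) = 6] LHS = -6·(…); ÷-6 both sides ⇒ div: ((-x) + 6) - 3 = -1.
Step 3. [((-x) + 6) - 3 = -1] 3 comes off first (add 3). So sub: (-x) + 6 = 2.
Step 4. [(-x) + 6 = 2] peel the +6: subtract 6 from each side, so sub: -x = -4.
Step 5. [-x = -4] flip signs both sides ⇒ neg: x = 4.

Answer: x ∈ {4}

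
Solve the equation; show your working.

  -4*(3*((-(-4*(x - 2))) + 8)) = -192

Step 1. [-4*(3*((-(-4*(x - 2))) + 8)) = -192] leading coefficient -4: divide by -4, so div: 3*((-(-4*(x - 2))) + 8) = 48.
Step 2. [3*((-(-4*(x - 2))) + 8) = 48] divide by the outer 3, so div: (-(-4*(x - 2))) + 8 = 16.
Step 3. [(-(-4*(x - 2))) + 8 = 16] 8 comes off first (subtract 8). So sub: -(-4*(x - 2)) = 8.
Step 4. [-(-4*(x - 2)) = 8] flip signs both sides. So neg: -4*(x - 2) = -8.
Step 5. [-4*(x - 2) = -8] divide by the outer -4 ⇒ div: x - 2 = 2.
Step 6. [x - 2 = 2] -2 is outermost — add 2 both sides, so sub: x = 4.

Answer: x ∈ {4}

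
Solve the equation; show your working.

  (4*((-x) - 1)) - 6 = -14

Step 1. [(4*((-x) - 1)) - 6 = -14] peel the -6: add 6 from each side, so sub: 4*((-x) - 1) = -8.
Step 2. [4*((-x) - 1) = -8] divide by the outer 4. So div: (-x) - 1 = -2.
Step 3. [(-x) - 1 = -2] 1 comes off first (add 1) ⇒ sub: -x = -1.
Step 4. [-x = -1] flip signs both sides ⇒ neg: x = 1.

Answer: x ∈ {1}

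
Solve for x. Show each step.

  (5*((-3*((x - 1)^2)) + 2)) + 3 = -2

Step 1. [(5*((-3*((x - 1)^2)) + 2)) + 3 = -2] +3 is outermost — subtract 3 both sides. So sub: 5*((-3*((x - 1)^2)) + 2) = -5.
Step 2. [5*((-3*((x - 1)^2)) + 2) = -5] 5·(inner) — divide through by 5. So div: (-3*((x - 1)^2)) + 2 = -1.
Step 3. [(-3*((x - 1)^2)) + 2 = -1] subtract 2: x sits inside (… + 2), so sub: -3*((x - 1)^2) = -3.
Step 4. [-3*((x - 1)^2) = -3] leading coefficient -3: divide by -3 ⇒ div: (x - 1)^2 = 1.
Step 5. [(x - 1)^2 = 1] 1 ≥ 0, LHS is (·)² — take ±√ ⇒ sqrt: x - 1 = 1 or -1.
Step 6. [x - 1 = 1 or -1] 1 comes off first (add 1) ⇒ sub: x = 2 or 0.

Answer: x ∈ {0, 2}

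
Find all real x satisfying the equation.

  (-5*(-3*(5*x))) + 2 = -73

Step 1. [(-5*(-3*(5*x))) + 2 = -73] subtract 2: x sits inside (… + 2), so sub: -5*(-3*(5*x)) = -75.
Step 2. [-5*(-3*(5*x)) = -75] leading coefficient -5: divide by -5. So div: -3*(5*x) = 15.
Step 3. [-3*(5*x) = 15] -3 out front; divide by -3, so div: 5*x = -5.
Step 4. [5*x = -5] 5 out front; divide by 5, so div: x = -1.

Answer: x ∈ {-1}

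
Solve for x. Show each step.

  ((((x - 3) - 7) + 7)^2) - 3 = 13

Step 1. [((((x - 3) - 7) + 7)^2) - 3 = 13] -3 is outermost — add 3 both sides, so sub: (((x - 3) - 7) + 7)^2 = 16.
Step 2. [(((x - 3) - 7) + 7)^2 = 16] √ both sides: 16 ≥ 0 gives two branches. So sqrt: ((x - 3) - 7) + 7 = 4 or -4.
Step 3. [((x - 3) - 7) + 7 = 4 or -4] subtract 7: x sits inside (… + 7). So sub: (x - 3) - 7 = -3 or -11.
Step 4. [(x - 3) - 7 = -3 or -11] -7 is outermost — add 7 both sides ⇒ sub: x - 3 = 4 or -4.
Step 5. [x - 3 = 4 or -4] -3 is outermost — add 3 both sides. So sub: x = 7 or -1.

Answer: x ∈ {-1, 7}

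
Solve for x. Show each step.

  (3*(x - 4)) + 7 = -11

Step 1. [(3*(x - 4)) + 7 = -11] subtract 7: x sits inside (… + 7). So sub: 3*(x - 4) = -18.
Step 2. [3*(x - 4) = -18] 3·(inner) — divide through by 3. So div: x - 4 = -6.
Step 3. [x - 4 = -6] -4 is outermost — add 4 both sides ⇒ sub: x = -2.

Answer: x ∈ {-2}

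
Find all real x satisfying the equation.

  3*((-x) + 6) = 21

Step 1. [3*((-x) + 6) = 21] LHS = 3·(…); ÷3 both sides. So div: (-x) + 6 = 7.
Step 2. [(-x) + 6 = 7] +6 is outermost — subtract 6 both sides ⇒ sub: -x = 1.
Step 3. [-x = 1] flip signs both sides ⇒ neg: x = -1.

Answer: x ∈ {-1}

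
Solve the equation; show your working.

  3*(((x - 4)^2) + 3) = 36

Step 1. [3*(((x - 4)^2) + 3) = 36] 3 out front; divide by 3 ⇒ div: ((x - 4)^2) + 3 = 12.
Step 2. [((x - 4)^2) + 3 = 12] peel the +3: subtract 3 from each side. So sub: (x - 4)^2 = 9.
Step 3. [(x - 4)^2 = 9] 9 ≥ 0, LHS is (·)² — take ±√ ⇒ sqrt: x - 4 = 3 or -3.
Step 4. [x - 4 = 3 or -3] peel the -4: add 4 from each side, so sub: x = 7 or 1.

Answer: x ∈ {1, 7}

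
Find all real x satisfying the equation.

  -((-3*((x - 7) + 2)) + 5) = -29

Step 1. [-((-3*((x - 7) + 2)) + 5) = -29] LHS negated; negate both sides ⇒ neg: (-3*((x - 7) + 2)) + 5 = 29.
Step 2. [(-3*((x - 7) + 2)) + 5 = 29] subtract 5: x sits inside (… + 5) ⇒ sub: -3*((x - 7) + 2) = 24.
Step 3. [-3*((x - 7) + 2) = 24] divide by the outer -3, so div: (x - 7) + 2 = -8.
Step 4. [(x - 7) + 2 = -8] subtract 2: x sits inside (… + 2) ⇒ sub: x - 7 = -10.
Step 5. [x - 7 = -10] peel the -7: add 7 from each side, so sub: x = -3.

Answer: x ∈ {-3}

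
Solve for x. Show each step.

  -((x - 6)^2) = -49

Step 1. [-((x - 6)^2) = -49] flip signs both sides. So neg: (x - 6)^2 = 49.
Step 2. [(x - 6)^2 = 49] 49 ≥ 0, LHS is (·)² — take ±√ ⇒ sqrt: x - 6 = 7 or -7.
Step 3. [x - 6 = 7 or -7] -6 is outermost — add 6 both sides. So sub: x = 13 or -1.

Answer: x ∈ {-1, 13}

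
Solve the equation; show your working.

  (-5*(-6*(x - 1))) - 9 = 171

Step 1. [(-5*(-6*(x - 1))) - 9 = 171] add 9: x sits inside (… - 9). So sub: -5*(-6*(x - 1)) = 180.
Step 2. [-5*(-6*(x - 1)) = 180] LHS = -5·(…); ÷-5 both sides ⇒ div: -6*(x - 1) = -36.
Step 3. [-6*(x - 1) = -36] -6·(inner) — divide through by -6, so div: x - 1 = 6.
Step 4. [x - 1 = 6] add 1: x sits inside (… - 1) ⇒ sub: x = 7.

Answer: x ∈ {7}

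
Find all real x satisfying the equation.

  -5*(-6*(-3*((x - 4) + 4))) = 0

Step 1. [-5*(-6*(-3*((x - 4) + 4))) = 0] LHS = -5·(…); ÷-5 both sides ⇒ div: -6*(-3*((x - 4) + 4)) = 0.
Step 2. [-6*(-3*((x - 4) + 4)) = 0] leading coefficient -6: divide by -6, so div: -3*((x - 4) + 4) = 0.
Step 3. [-3*((x - 4) + 4) = 0] -3·(inner) — divide through by -3. So div: (x - 4) + 4 = 0.
Step 4. [(x - 4) + 4 = 0] 4 comes off first (subtract 4), so sub: x - 4 = -4.
Step 5. [x - 4 = -4] -4 is outermost — add 4 both sides ⇒ sub: x = 0.

Answer: x ∈ {0}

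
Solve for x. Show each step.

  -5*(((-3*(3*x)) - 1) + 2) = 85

Step 1. [-5*(((-3*(3*x)) - 1) + 2) = 85] LHS = -5·(…); ÷-5 both sides. So div: ((-3*(3*x)) - 1) + 2 = -17.
Step 2. [((-3*(3*x)) - 1) + 2 = -17] +2 is outermost — subtract 2 both sides. So sub: (-3*(3*x)) - 1 = -19.
Step 3. [(-3*(3*x)) - 1 = -19] the outer -1 inverts by adding 1, so sub: -3*(3*x) = -18.
Step 4. [-3*(3*x) = -18] divide by the outer -3 ⇒ div: 3*x = 6.
Step 5. [3*x = 6] 3 out front; divide by 3 ⇒ div: x = 2.

Answer: x ∈ {2}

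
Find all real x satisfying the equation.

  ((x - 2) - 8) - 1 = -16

Step 1. [((x - 2) - 8) - 1 = -16] the outer -1 inverts by adding 1 ⇒ sub: (x - 2) - 8 = -15.
Step 2. [(x - 2) - 8 = -15] peel the -8: add 8 from each side. So sub: x - 2 = -7.
Step 3. [x - 2 = -7] -2 is outermost — add 2 both sides. So sub: x = -5.

Answer: x ∈ {-5}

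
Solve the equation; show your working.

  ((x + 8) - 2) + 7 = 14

Step 1. [((x + 8) - 2) + 7 = 14] 7 comes off first (subtract 7), so sub: (x + 8) - 2 = 7.
Step 2. [(x + 8) - 2 = 7] peel the -2: add 2 from each side, so sub: x + 8 = 9.
Step 3. [x + 8 = 9] peel the +8: subtract 8 from each side, so sub: x = 1.

Answer: x ∈ {1}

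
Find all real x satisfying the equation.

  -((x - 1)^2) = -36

Step 1. [-((x - 1)^2) = -36] LHS negated; negate both sides, so neg: (x - 1)^2 = 36.
Step 2. [(x - 1)^2 = 36] √ both sides: 36 ≥ 0 gives two branches. So sqrt: x - 1 = 6 or -6.
Step 3. [x - 1 = 6 or -6] peel the -1: add 1 from each side. So sub: x = 7 or -5.

Answer: x ∈ {-5, 7}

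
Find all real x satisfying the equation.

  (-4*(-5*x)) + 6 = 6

Step 1. [(-4*(-5*x)) + 6 = 6] peel the +6: subtract 6 from each side. So sub: -4*(-5*x) = 0.
Step 2. [-4*(-5*x) = 0] divide by the outer -4. So div: -5*x = 0.
Step 3. [-5*x = 0] leading coefficient -5: divide by -5 ⇒ div: x = 0.

Answer: x ∈ {0}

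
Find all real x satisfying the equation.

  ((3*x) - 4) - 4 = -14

Step 1. [((3*x) - 4) - 4 = -14] add 4: x sits inside (… - 4), so sub: (3*x) - 4 = -10.
Step 2. [(3*x) - 4 = -10] peel the -4: add 4 from each side, so sub: 3*x = -6.
Step 3. [3*x = -6] leading coefficient 3: divide by 3 ⇒ div: x = -2.

Answer: x ∈ {-2}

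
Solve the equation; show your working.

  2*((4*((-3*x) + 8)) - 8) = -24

Step 1. [2*((4*((-3*x) + 8)) - 8) = -24] 2·(inner) — divide through by 2, so div: (4*((-3*x) + 8)) - 8 = -12.
Step 2. [(4*((-3*x) + 8)) - 8 = -12] common factor 4 (LHS and -12) — divide through. So factor: ((-3*x) + 8) - 2 = -3.
Step 3. [((-3*x) + 8) - 2 = -3] 2 comes off first (add 2). So sub: (-3*x) + 8 = -1.
Step 4. [(-3*x) + 8 = -1] +8 is outermost — subtract 8 both sides ⇒ sub: -3*x = -9.
Step 5. [-3*x = -9] divide by the outer -3. So div: x = 3.

Answer: x ∈ {3}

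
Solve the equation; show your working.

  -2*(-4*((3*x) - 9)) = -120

Step 1. [-2*(-4*((3*x) - 9)) = -120] -2 out front; divide by -2. So div: -4*((3*x) - 9) = 60.
Step 2. [-4*((3*x) - 9) = 60] divide by the outer -4, so div: (3*x) - 9 = -15.
Step 3. [(3*x) - 9 = -15] add 9: x sits inside (… - 9). So sub: 3*x = -6.
Step 4. [3*x = -6] leading coefficient 3: divide by 3 ⇒ div: x = -2.

Answer: x ∈ {-2}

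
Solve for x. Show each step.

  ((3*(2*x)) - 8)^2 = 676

Step 1. [((3*(2*x)) - 8)^2 = 676] LHS squared, RHS 676 ≥ 0: apply √ (±) ⇒ sqrt: (3*(2*x)) - 8 = 26 or -26.
Step 2. [(3*(2*x)) - 8 = 26 or -26] 8 comes off first (add 8). So sub: 3*(2*x) = 34 or -18.
Step 3. [3*(2*x) = 34 or -18] LHS = 3·(…); ÷3 both sides. So div: 2*x = 34/3 or -6.
Step 4. [2*x = 34/3 or -6] leading coefficient 2: divide by 2 ⇒ div: x = 17/3 or -3.

Answer: x ∈ {-3, 17/3}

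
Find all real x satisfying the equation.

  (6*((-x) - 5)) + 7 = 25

Step 1. [(6*((-x) - 5)) + 7 = 25] 7 comes off first (subtract 7) ⇒ sub: 6*((-x) - 5) = 18.
Step 2. [6*((-x) - 5) = 18] 6·(inner) — divide through by 6, so div: (-x) - 5 = 3.
Step 3. [(-x) - 5 = 3] -5 is outermost — add 5 both sides ⇒ sub: -x = 8.
Step 4. [-x = 8] leading − — multiply by −1. So neg: x = -8.

Answer: x ∈ {-8}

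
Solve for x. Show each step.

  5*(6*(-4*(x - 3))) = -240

Step 1. [5*(6*(-4*(x - 3))) = -240] leading coefficient 5: divide by 5. So div: 6*(-4*(x - 3)) = -48.
Step 2. [6*(-4*(x - 3)) = -48] 6 out front; divide by 6. So div: -4*(x - 3) = -8.
Step 3. [-4*(x - 3) = -8] divide by the outer -4, so div: x - 3 = 2.
Step 4. [x - 3 = 2] add 3: x sits inside (… - 3) ⇒ sub: x = 5.

Answer: x ∈ {5}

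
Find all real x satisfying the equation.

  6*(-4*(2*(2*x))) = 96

Step 1. [6*(-4*(2*(2*x))) = 96] 6·(inner) — divide through by 6 ⇒ div: -4*(2*(2*x)) = 16.
Step 2. [-4*(2*(2*x)) = 16] -4 out front; divide by -4 ⇒ div: 2*(2*x) = -4.
Step 3. [2*(2*x) = -4] divide by the outer 2 ⇒ div: 2*x = -2.
Step 4. [2*x = -2] LHS = 2·(…); ÷2 both sides. So div: x = -1.

Answer: x ∈ {-1}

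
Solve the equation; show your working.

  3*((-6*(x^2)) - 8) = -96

Step 1. [3*((-6*(x^2)) - 8) = -96] 3 out front; divide by 3 ⇒ div: (-6*(x^2)) - 8 = -32.
Step 2. [(-6*(x^2)) - 8 = -32] -8 is outermost — add 8 both sides. So sub: -6*(x^2) = -24.
Step 3. [-6*(x^2) = -24] LHS = -6·(…); ÷-6 both sides. So div: x^2 = 4.
Step 4. [x^2 = 4] √ both sides: 4 ≥ 0 gives two branches, so sqrt: x = 2 or -2.

Answer: x ∈ {-2, 2}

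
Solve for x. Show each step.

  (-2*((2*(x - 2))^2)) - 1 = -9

Step 1. [(-2*((2*(x - 2))^2)) - 1 = -9] 1 comes off first (add 1) ⇒ sub: -2*((2*(x - 2))^2) = -8.
Step 2. [-2*((2*(x - 2))^2) = -8] -2 out front; divide by -2 ⇒ div: (2*(x - 2))^2 = 4.
Step 3. [(2*(x - 2))^2 = 4] LHS squared, RHS 4 ≥ 0: apply √ (±), so sqrt: 2*(x - 2) = 2 or -2.
Step 4. [2*(x - 2) = 2 or -2] leading coefficient 2: divide by 2. So div: x - 2 = 1 or -1.
Step 5. [x - 2 = 1 or -1] peel the -2: add 2 from each side, so sub: x = 3 or 1.

Answer: x ∈ {1, 3}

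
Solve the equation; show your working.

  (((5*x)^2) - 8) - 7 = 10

Step 1. [(((5*x)^2) - 8) - 7 = 10] the outer -7 inverts by adding 7 ⇒ sub: ((5*x)^2) - 8 = 17.
Step 2. [((5*x)^2) - 8 = 17] the outer -8 inverts by adding 8. So sub: (5*x)^2 = 25.
Step 3. [(5*x)^2 = 25] √ both sides: 25 ≥ 0 gives two branches, so sqrt: 5*x = 5 or -5.
Step 4. [5*x = 5 or -5] divide by the outer 5. So div: x = 1 or -1.

Answer: x ∈ {-1, 1}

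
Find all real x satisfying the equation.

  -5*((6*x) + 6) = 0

Step 1. [-5*((6*x) + 6) = 0] divide by the outer -5 ⇒ div: (6*x) + 6 = 0.
Step 2. [(6*x) + 6 = 0] peel the +6: subtract 6 from each side, so sub: 6*x = -6.
Step 3. [6*x = -6] 6 out front; divide by 6 ⇒ div: x = -1.

Answer: x ∈ {-1}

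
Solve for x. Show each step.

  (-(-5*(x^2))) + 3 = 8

Step 1. [(-(-5*(x^2))) + 3 = 8] 3 comes off first (subtract 3) ⇒ sub: -(-5*(x^2)) = 5.
Step 2. [-(-5*(x^2)) = 5] LHS negated; negate both sides, so neg: -5*(x^2) = -5.
Step 3. [-5*(x^2) = -5] divide by the outer -5 ⇒ div: x^2 = 1.
Step 4. [x^2 = 1] √ both sides: 1 ≥ 0 gives two branches, so sqrt: x = 1 or -1.

Answer: x ∈ {-1, 1}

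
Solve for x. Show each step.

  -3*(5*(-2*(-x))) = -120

Step 1. [-3*(5*(-2*(-x))) = -120] -3 out front; divide by -3. So div: 5*(-2*(-x)) = 40.
Step 2. [5*(-2*(-x)) = 40] 5·(inner) — divide through by 5 ⇒ div: -2*(-x) = 8.
Step 3. [-2*(-x) = 8] -2 out front; divide by -2 ⇒ div: -x = -4.
Step 4. [-x = -4] flip signs both sides ⇒ neg: x = 4.

Answer: x ∈ {4}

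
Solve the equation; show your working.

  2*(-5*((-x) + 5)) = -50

Step 1. [2*(-5*((-x) + 5)) = -50] 2·(inner) — divide through by 2, so div: -5*((-x) + 5) = -25.
Step 2. [-5*((-x) + 5) = -25] -5 out front; divide by -5. So div: (-x) + 5 = 5.
Step 3. [(-x) + 5 = 5] peel the +5: subtract 5 from each side, so sub: -x = 0.
Step 4. [-x = 0] leading − — multiply by −1, so neg: x = 0.

Answer: x ∈ {0}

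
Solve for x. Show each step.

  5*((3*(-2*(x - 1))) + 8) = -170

Step 1. [5*((3*(-2*(x - 1))) + 8) = -170] LHS = 5·(…); ÷5 both sides, so div: (3*(-2*(x - 1))) + 8 = -34.
Step 2. [(3*(-2*(x - 1))) + 8 = -34] 8 comes off first (subtract 8), so sub: 3*(-2*(x - 1)) = -42.
Step 3. [3*(-2*(x - 1)) = -42] divide by the outer 3. So div: -2*(x - 1) = -14.
Step 4. [-2*(x - 1) = -14] -2 out front; divide by -2, so div: x - 1 = 7.
Step 5. [x - 1 = 7] -1 is outermost — add 1 both sides, so sub: x = 8.

Answer: x ∈ {8}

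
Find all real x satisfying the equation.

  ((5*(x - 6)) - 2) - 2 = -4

Step 1. [((5*(x - 6)) - 2) - 2 = -4] 2 comes off first (add 2) ⇒ sub: (5*(x - 6)) - 2 = -2.
Step 2. [(5*(x - 6)) - 2 = -2] peel the -2: add 2 from each side. So sub: 5*(x - 6) = 0.
Step 3. [5*(x - 6) = 0] leading coefficient 5: divide by 5. So div: x - 6 = 0.
Step 4. [x - 6 = 0] peel the -6: add 6 from each side, so sub: x = 6.

Answer: x ∈ {6}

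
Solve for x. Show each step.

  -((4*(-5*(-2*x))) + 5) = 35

Step 1. [-((4*(-5*(-2*x))) + 5) = 35] LHS negated; negate both sides ⇒ neg: (4*(-5*(-2*x))) + 5 = -35.
Step 2. [(4*(-5*(-2*x))) + 5 = -35] the outer +5 inverts by subtracting 5, so sub: 4*(-5*(-2*x)) = -40.
Step 3. [4*(-5*(-2*x)) = -40] 4 out front; divide by 4 ⇒ div: -5*(-2*x) = -10.
Step 4. [-5*(-2*x) = -10] leading coefficient -5: divide by -5 ⇒ div: -2*x = 2.
Step 5. [-2*x = 2] -2·(inner) — divide through by -2. So div: x = -1.

Answer: x ∈ {-1}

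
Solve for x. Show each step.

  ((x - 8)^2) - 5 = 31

Step 1. [((x - 8)^2) - 5 = 31] -5 is outermost — add 5 both sides. So sub: (x - 8)^2 = 36.
Step 2. [(x - 8)^2 = 36] 36 ≥ 0, LHS is (·)² — take ±√ ⇒ sqrt: x - 8 = 6 or -6.
Step 3. [x - 8 = 6 or -6] -8 is outermost — add 8 both sides ⇒ sub: x = 14 or 2.

Answer: x ∈ {2, 14}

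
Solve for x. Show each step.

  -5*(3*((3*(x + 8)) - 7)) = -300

Step 1. [-5*(3*((3*(x + 8)) - 7)) = -300] leading coefficient -5: divide by -5. So div: 3*((3*(x + 8)) - 7) = 60.
Step 2. [3*((3*(x + 8)) - 7) = 60] 3·(inner) — divide through by 3 ⇒ div: (3*(x + 8)) - 7 = 20.
Step 3. [(3*(x + 8)) - 7 = 20] the outer -7 inverts by adding 7, so sub: 3*(x + 8) = 27.
Step 4. [3*(x + 8) = 27] leading coefficient 3: divide by 3 ⇒ div: x + 8 = 9.
Step 5. [x + 8 = 9] peel the +8: subtract 8 from each side ⇒ sub: x = 1.

Answer: x ∈ {1}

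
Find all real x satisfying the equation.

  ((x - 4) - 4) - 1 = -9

Step 1. [((x - 4) - 4) - 1 = -9] peel the -1: add 1 from each side, so sub: (x - 4) - 4 = -8.
Step 2. [(x - 4) - 4 = -8] 4 comes off first (add 4). So sub: x - 4 = -4.
Step 3. [x - 4 = -4] -4 is outermost — add 4 both sides, so sub: x = 0.

Answer: x ∈ {0}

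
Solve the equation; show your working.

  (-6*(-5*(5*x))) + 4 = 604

Step 1. [(-6*(-5*(5*x))) + 4 = 604] +4 is outermost — subtract 4 both sides. So sub: -6*(-5*(5*x)) = 600.
Step 2. [-6*(-5*(5*x)) = 600] -6 out front; divide by -6 ⇒ div: -5*(5*x) = -100.
Step 3. [-5*(5*x) = -100] divide by the outer -5 ⇒ div: 5*x = 20.
Step 4. [5*x = 20] LHS = 5·(…); ÷5 both sides ⇒ div: x = 4.

Answer: x ∈ {4}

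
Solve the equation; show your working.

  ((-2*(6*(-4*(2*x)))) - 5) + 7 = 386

Step 1. [((-2*(6*(-4*(2*x)))) - 5) + 7 = 386] peel the +7: subtract 7 from each side ⇒ sub: (-2*(6*(-4*(2*x)))) - 5 = 379.
Step 2. [(-2*(6*(-4*(2*x)))) - 5 = 379] -5 is outermost — add 5 both sides, so sub: -2*(6*(-4*(2*x))) = 384.
Step 3. [-2*(6*(-4*(2*x))) = 384] -2 out front; divide by -2. So div: 6*(-4*(2*x)) = -192.
Step 4. [6*(-4*(2*x)) = -192] LHS = 6·(…); ÷6 both sides ⇒ div: -4*(2*x) = -32.
Step 5. [-4*(2*x) = -32] -4 out front; divide by -4. So div: 2*x = 8.
Step 6. [2*x = 8] LHS = 2·(…); ÷2 both sides ⇒ div: x = 4.

Answer: x ∈ {4}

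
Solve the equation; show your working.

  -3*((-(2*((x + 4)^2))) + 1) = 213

Step 1. [-3*((-(2*((x + 4)^2))) + 1) = 213] -3·(inner) — divide through by -3. So div: (-(2*((x + 4)^2))) + 1 = -71.
Step 2. [(-(2*((x + 4)^2))) + 1 = -71] peel the +1: subtract 1 from each side ⇒ sub: -(2*((x + 4)^2)) = -72.
Step 3. [-(2*((x + 4)^2)) = -72] flip signs both sides, so neg: 2*((x + 4)^2) = 72.
Step 4. [2*((x + 4)^2) = 72] leading coefficient 2: divide by 2, so div: (x + 4)^2 = 36.
Step 5. [(x + 4)^2 = 36] LHS squared, RHS 36 ≥ 0: apply √ (±). So sqrt: x + 4 = 6 or -6.
Step 6. [x + 4 = 6 or -6] subtract 4: x sits inside (… + 4) ⇒ sub: x = 2 or -10.

Answer: x ∈ {-10, 2}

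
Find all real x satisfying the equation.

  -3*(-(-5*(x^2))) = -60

Step 1. [-3*(-(-5*(x^2))) = -60] leading coefficient -3: divide by -3, so div: -(-5*(x^2)) = 20.
Step 2. [-(-5*(x^2)) = 20] leading − — multiply by −1, so neg: -5*(x^2) = -20.
Step 3. [-5*(x^2) = -20] -5·(inner) — divide through by -5, so div: x^2 = 4.
Step 4. [x^2 = 4] √ both sides: 4 ≥ 0 gives two branches, so sqrt: x = 2 or -2.

Answer: x ∈ {-2, 2}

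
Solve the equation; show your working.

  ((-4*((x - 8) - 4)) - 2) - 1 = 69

Step 1. [((-4*((x - 8) - 4)) - 2) - 1 = 69] add 1: x sits inside (… - 1) ⇒ sub: (-4*((x - 8) - 4)) - 2 = 70.
Step 2. [(-4*((x - 8) - 4)) - 2 = 70] 2 comes off first (add 2). So sub: -4*((x - 8) - 4) = 72.
Step 3. [-4*((x - 8) - 4) = 72] LHS = -4·(…); ÷-4 both sides. So div: (x - 8) - 4 = -18.
Step 4. [(x - 8) - 4 = -18] peel the -4: add 4 from each side, so sub: x - 8 = -14.
Step 5. [x - 8 = -14] peel the -8: add 8 from each side. So sub: x = -6.

Answer: x ∈ {-6}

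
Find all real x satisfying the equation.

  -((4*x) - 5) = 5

Step 1. [-((4*x) - 5) = 5] LHS negated; negate both sides, so neg: (4*x) - 5 = -5.
Step 2. [(4*x) - 5 = -5] add 5: x sits inside (… - 5), so sub: 4*x = 0.
Step 3. [4*x = 0] 4 out front; divide by 4, so div: x = 0.

Answer: x ∈ {0}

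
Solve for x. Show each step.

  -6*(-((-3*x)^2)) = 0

Step 1. [-6*(-((-3*x)^2)) = 0] -6·(inner) — divide through by -6 ⇒ div: -((-3*x)^2) = 0.
Step 2. [-((-3*x)^2) = 0] leading − — multiply by −1, so neg: (-3*x)^2 = 0.
Step 3. [(-3*x)^2 = 0] 0 ≥ 0, LHS is (·)² — take ±√. So sqrt: -3*x = 0.
Step 4. [-3*x = 0] divide by the outer -3, so div: x = 0.

Answer: x ∈ {0}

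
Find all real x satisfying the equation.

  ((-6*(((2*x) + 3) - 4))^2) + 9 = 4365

Step 1. [((-6*(((2*x) + 3) - 4))^2) + 9 = 4365] subtract 9: x sits inside (… + 9) ⇒ sub: (-6*(((2*x) + 3) - 4))^2 = 4356.
Step 2. [(-6*(((2*x) + 3) - 4))^2 = 4356] LHS squared, RHS 4356 ≥ 0: apply √ (±). So sqrt: -6*(((2*x) + 3) - 4) = 66 or -66.
Step 3. [-6*(((2*x) + 3) - 4) = 66 or -66] leading coefficient -6: divide by -6. So div: ((2*x) + 3) - 4 = -11 or 11.
Step 4. [((2*x) + 3) - 4 = -11 or 11] the outer -4 inverts by adding 4, so sub: (2*x) + 3 = -7 or 15.
Step 5. [(2*x) + 3 = -7 or 15] the outer +3 inverts by subtracting 3. So sub: 2*x = -10 or 12.
Step 6. [2*x = -10 or 12] 2 out front; divide by 2. So div: x = -5 or 6.

Answer: x ∈ {-5, 6}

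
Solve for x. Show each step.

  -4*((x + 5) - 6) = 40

Step 1. [-4*((x + 5) - 6) = 40] -4 out front; divide by -4. So div: (x + 5) - 6 = -10.
Step 2. [(x + 5) - 6 = -10] -6 is outermost — add 6 both sides. So sub: x + 5 = -4.
Step 3. [x + 5 = -4] the outer +5 inverts by subtracting 5, so sub: x = -9.

Answer: x ∈ {-9}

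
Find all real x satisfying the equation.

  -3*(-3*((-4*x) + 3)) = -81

Step 1. [-3*(-3*((-4*x) + 3)) = -81] LHS = -3·(…); ÷-3 both sides, so div: -3*((-4*x) + 3) = 27.
Step 2. [-3*((-4*x) + 3) = 27] divide by the outer -3, so div: (-4*x) + 3 = -9.
Step 3. [(-4*x) + 3 = -9] 3 comes off first (subtract 3). So sub: -4*x = -12.
Step 4. [-4*x = -12] leading coefficient -4: divide by -4 ⇒ div: x = 3.

Answer: x ∈ {3}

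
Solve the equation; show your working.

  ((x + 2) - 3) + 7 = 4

Step 1. [((x + 2) - 3) + 7 = 4] peel the +7: subtract 7 from each side ⇒ sub: (x + 2) - 3 = -3.
Step 2. [(x + 2) - 3 = -3] -3 is outermost — add 3 both sides, so sub: x + 2 = 0.
Step 3. [x + 2 = 0] 2 comes off first (subtract 2) ⇒ sub: x = -2.

Answer: x ∈ {-2}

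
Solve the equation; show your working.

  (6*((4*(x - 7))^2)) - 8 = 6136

Step 1. [(6*((4*(x - 7))^2)) - 8 = 6136] -8 is outermost — add 8 both sides, so sub: 6*((4*(x - 7))^2) = 6144.
Step 2. [6*((4*(x - 7))^2) = 6144] 6 out front; divide by 6 ⇒ div: (4*(x - 7))^2 = 1024.
Step 3. [(4*(x - 7))^2 = 1024] LHS squared, RHS 1024 ≥ 0: apply √ (±) ⇒ sqrt: 4*(x - 7) = 32 or -32.
Step 4. [4*(x - 7) = 32 or -32] LHS = 4·(…); ÷4 both sides, so div: x - 7 = 8 or -8.
Step 5. [x - 7 = 8 or -8] -7 is outermost — add 7 both sides, so sub: x = 15 or -1.

Answer: x ∈ {-1, 15}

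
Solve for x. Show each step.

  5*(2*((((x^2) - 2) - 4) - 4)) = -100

Step 1. [5*(2*((((x^2) - 2) - 4) - 4)) = -100] 5 out front; divide by 5 ⇒ div: 2*((((x^2) - 2) - 4) - 4) = -20.
Step 2. [2*((((x^2) - 2) - 4) - 4) = -20] 2·(inner) — divide through by 2 ⇒ div: (((x^2) - 2) - 4) - 4 = -10.
Step 3. [(((x^2) - 2) - 4) - 4 = -10] the outer -4 inverts by adding 4 ⇒ sub: ((x^2) - 2) - 4 = -6.
Step 4. [((x^2) - 2) - 4 = -6] -4 is outermost — add 4 both sides ⇒ sub: (x^2) - 2 = -2.
Step 5. [(x^2) - 2 = -2] peel the -2: add 2 from each side. So sub: x^2 = 0.
Step 6. [x^2 = 0] LHS squared, RHS 0 ≥ 0: apply √ (±). So sqrt: x = 0.

Answer: x ∈ {0}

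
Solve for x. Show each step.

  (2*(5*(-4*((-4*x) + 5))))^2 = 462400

Step 1. [(2*(5*(-4*((-4*x) + 5))))^2 = 462400] √ both sides: 462400 ≥ 0 gives two branches, so sqrt: 2*(5*(-4*((-4*x) + 5))) = 680 or -680.
Step 2. [2*(5*(-4*((-4*x) + 5))) = 680 or -680] divide by the outer 2, so div: 5*(-4*((-4*x) + 5)) = 340 or -340.
Step 3. [5*(-4*((-4*x) + 5)) = 340 or -340] 5·(inner) — divide through by 5. So div: -4*((-4*x) + 5) = 68 or -68.
Step 4. [-4*((-4*x) + 5) = 68 or -68] leading coefficient -4: divide by -4. So div: (-4*x) + 5 = -17 or 17.
Step 5. [(-4*x) + 5 = -17 or 17] 5 comes off first (subtract 5), so sub: -4*x = -22 or 12.
Step 6. [-4*x = -22 or 12] -4·(inner) — divide through by -4 ⇒ div: x = 11/2 or -3.

Answer: x ∈ {-3, 11/2}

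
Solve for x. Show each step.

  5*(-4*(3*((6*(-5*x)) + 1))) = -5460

Step 1. [5*(-4*(3*((6*(-5*x)) + 1))) = -5460] divide by the outer 5 ⇒ div: -4*(3*((6*(-5*x)) + 1)) = -1092.
Step 2. [-4*(3*((6*(-5*x)) + 1)) = -1092] -4·(inner) — divide through by -4. So div: 3*((6*(-5*x)) + 1) = 273.
Step 3. [3*((6*(-5*x)) + 1) = 273] LHS = 3·(…); ÷3 both sides. So div: (6*(-5*x)) + 1 = 91.
Step 4. [(6*(-5*x)) + 1 = 91] peel the +1: subtract 1 from each side ⇒ sub: 6*(-5*x) = 90.
Step 5. [6*(-5*x) = 90] 6·(inner) — divide through by 6 ⇒ div: -5*x = 15.
Step 6. [-5*x = 15] leading coefficient -5: divide by -5 ⇒ div: x = -3.

Answer: x ∈ {-3}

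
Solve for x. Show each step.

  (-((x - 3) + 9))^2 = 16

Step 1. [(-((x - 3) + 9))^2 = 16] √ both sides: 16 ≥ 0 gives two branches ⇒ sqrt: -((x - 3) + 9) = 4 or -4.
Step 2. [-((x - 3) + 9) = 4 or -4] flip signs both sides. So neg: (x - 3) + 9 = -4 or 4.
Step 3. [(x - 3) + 9 = -4 or 4] the outer +9 inverts by subtracting 9, so sub: x - 3 = -13 or -5.
Step 4. [x - 3 = -13 or -5] the outer -3 inverts by adding 3, so sub: x = -10 or -2.

Answer: x ∈ {-10, -2}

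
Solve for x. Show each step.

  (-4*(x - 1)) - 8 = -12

Step 1. [(-4*(x - 1)) - 8 = -12] -4 | LHS and -4 | -12: pull -4 out. So factor: (x - 1) + 2 = 3.
Step 2. [(x - 1) + 2 = 3] 2 comes off first (subtract 2) ⇒ sub: x - 1 = 1.
Step 3. [x - 1 = 1] 1 comes off first (add 1), so sub: x = 2.

Answer: x ∈ {2}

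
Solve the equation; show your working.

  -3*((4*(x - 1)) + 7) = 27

Step 1. [-3*((4*(x - 1)) + 7) = 27] -3·(inner) — divide through by -3, so div: (4*(x - 1)) + 7 = -9.
Step 2. [(4*(x - 1)) + 7 = -9] the outer +7 inverts by subtracting 7, so sub: 4*(x - 1) = -16.
Step 3. [4*(x - 1) = -16] 4·(inner) — divide through by 4, so div: x - 1 = -4.
Step 4. [x - 1 = -4] add 1: x sits inside (… - 1), so sub: x = -3.

Answer: x ∈ {-3}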